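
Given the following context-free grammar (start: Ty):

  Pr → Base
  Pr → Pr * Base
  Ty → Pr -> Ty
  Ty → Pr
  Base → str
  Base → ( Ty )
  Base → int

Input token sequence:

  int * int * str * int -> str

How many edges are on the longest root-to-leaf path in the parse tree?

6

[Ty [Pr [Pr [Pr [Pr [Base int]] * [Base int]] * [Base str]] * [Base int]] -> [Ty [Pr [Base str]]]]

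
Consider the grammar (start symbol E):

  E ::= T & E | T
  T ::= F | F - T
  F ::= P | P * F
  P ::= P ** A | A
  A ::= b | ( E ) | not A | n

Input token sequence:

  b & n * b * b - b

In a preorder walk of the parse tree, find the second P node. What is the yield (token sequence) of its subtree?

[E [T [F [P [A b]]]] & [E [T [F [P [A n]] * [F [P [A b]] * [F [P [A b]]]]] - [T [F [P [A b]]]]]]]

n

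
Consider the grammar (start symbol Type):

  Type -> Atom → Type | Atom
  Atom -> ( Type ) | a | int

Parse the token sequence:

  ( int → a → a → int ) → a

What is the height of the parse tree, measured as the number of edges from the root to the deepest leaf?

[Type [Atom ( [Type [Atom int] → [Type [Atom a] → [Type [Atom a] → [Type [Atom int]]]]] )] → [Type [Atom a]]]

7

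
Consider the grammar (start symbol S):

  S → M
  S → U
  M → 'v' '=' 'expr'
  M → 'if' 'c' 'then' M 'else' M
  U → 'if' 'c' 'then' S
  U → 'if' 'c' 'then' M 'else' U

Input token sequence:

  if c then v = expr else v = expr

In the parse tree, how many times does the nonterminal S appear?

[S [M if c then [M v = expr] else [M v = expr]]]

1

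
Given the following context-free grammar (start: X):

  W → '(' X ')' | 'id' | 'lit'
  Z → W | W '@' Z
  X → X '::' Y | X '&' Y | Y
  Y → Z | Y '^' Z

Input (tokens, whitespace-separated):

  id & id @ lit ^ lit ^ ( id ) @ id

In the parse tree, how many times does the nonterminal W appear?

[X [X [Y [Z [W id]]]] & [Y [Y [Y [Z [W id] @ [Z [W lit]]]] ^ [Z [W lit]]] ^ [Z [W ( [X [Y [Z [W id]]]] )] @ [Z [W id]]]]]

7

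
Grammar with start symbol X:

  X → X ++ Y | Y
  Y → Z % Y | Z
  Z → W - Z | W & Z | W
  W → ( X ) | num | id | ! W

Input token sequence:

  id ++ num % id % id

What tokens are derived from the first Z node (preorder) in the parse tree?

[X [X [Y [Z [W id]]]] ++ [Y [Z [W num]] % [Y [Z [W id]] % [Y [Z [W id]]]]]]

id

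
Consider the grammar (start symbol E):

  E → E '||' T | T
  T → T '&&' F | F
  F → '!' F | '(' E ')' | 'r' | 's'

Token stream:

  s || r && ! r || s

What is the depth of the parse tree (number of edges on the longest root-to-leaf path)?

5

[E [E [E [T [F s]]] || [T [T [F r]] && [F ! [F r]]]] || [T [F s]]]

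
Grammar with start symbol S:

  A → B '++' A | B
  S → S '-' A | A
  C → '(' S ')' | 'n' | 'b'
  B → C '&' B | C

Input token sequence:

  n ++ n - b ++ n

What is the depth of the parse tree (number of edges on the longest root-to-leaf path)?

6

[S [S [A [B [C n]] ++ [A [B [C n]]]]] - [A [B [C b]] ++ [A [B [C n]]]]]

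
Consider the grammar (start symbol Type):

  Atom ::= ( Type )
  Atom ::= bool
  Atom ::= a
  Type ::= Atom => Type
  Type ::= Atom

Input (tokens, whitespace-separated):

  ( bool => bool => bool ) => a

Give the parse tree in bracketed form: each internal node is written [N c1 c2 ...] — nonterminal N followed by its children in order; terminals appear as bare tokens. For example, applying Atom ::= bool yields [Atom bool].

Type
Atom => Type
( Type ) => Type
( Atom => Type ) => Type
( bool => Type ) => Type
( bool => Atom => Type ) => Type
( bool => bool => Type ) => Type
( bool => bool => Atom ) => Type
( bool => bool => bool ) => Type
( bool => bool => bool ) => Atom
( bool => bool => bool ) => a

[Type [Atom ( [Type [Atom bool] => [Type [Atom bool] => [Type [Atom bool]]]] )] => [Type [Atom a]]]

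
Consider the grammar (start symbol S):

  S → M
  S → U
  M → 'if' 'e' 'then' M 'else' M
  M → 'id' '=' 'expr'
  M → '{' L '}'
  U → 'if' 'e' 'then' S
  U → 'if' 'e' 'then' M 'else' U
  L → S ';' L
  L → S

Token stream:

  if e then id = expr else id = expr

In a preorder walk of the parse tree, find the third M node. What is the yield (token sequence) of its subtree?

[S [M if e then [M id = expr] else [M id = expr]]]

id = expr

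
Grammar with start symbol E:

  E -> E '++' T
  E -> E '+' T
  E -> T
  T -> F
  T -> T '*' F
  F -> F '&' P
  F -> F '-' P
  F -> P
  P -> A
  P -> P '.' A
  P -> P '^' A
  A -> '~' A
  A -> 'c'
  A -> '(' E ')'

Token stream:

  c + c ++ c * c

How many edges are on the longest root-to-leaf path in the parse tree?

[E [E [E [T [F [P [A c]]]]] + [T [F [P [A c]]]]] ++ [T [T [F [P [A c]]]] * [F [P [A c]]]]]

7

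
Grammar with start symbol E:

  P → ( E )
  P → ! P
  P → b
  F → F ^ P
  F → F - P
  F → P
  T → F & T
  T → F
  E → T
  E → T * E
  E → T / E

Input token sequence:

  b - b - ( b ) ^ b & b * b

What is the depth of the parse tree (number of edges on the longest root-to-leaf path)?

[E [T [F [F [F [F [P b]] - [P b]] - [P ( [E [T [F [P b]]]] )]] ^ [P b]] & [T [F [P b]]]] * [E [T [F [P b]]]]]

9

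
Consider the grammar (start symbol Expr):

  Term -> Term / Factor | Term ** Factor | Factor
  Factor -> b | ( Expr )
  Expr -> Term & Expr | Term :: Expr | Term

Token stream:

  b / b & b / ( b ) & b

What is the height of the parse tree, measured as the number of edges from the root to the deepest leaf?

[Expr [Term [Term [Factor b]] / [Factor b]] & [Expr [Term [Term [Factor b]] / [Factor ( [Expr [Term [Factor b]]] )]] & [Expr [Term [Factor b]]]]]

7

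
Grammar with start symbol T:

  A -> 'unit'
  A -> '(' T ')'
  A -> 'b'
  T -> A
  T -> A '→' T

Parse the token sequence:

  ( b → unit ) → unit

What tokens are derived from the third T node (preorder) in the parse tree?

unit

[T [A ( [T [A b] → [T [A unit]]] )] → [T [A unit]]]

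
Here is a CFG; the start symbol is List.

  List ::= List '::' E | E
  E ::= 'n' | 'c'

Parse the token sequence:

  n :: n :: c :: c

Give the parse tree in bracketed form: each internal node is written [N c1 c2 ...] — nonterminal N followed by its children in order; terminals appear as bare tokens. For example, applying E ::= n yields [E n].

List
List :: E
List :: E :: E
List :: E :: E :: E
E :: E :: E :: E
n :: E :: E :: E
n :: n :: E :: E
n :: n :: c :: E
n :: n :: c :: c

[List [List [List [List [E n]] :: [E n]] :: [E c]] :: [E c]]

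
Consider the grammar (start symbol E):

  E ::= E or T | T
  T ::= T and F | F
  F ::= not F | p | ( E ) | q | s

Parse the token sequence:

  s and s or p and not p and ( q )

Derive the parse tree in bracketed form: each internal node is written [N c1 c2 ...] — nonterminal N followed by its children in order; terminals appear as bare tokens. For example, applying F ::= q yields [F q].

[E [E [T [T [F s]] and [F s]]] or [T [T [T [F p]] and [F not [F p]]] and [F ( [E [T [F q]]] )]]]

E
E or T
T or T
T and F or T
F and F or T
s and F or T
s and s or T
s and s or T and F
s and s or T and F and F
s and s or F and F and F
s and s or p and F and F
s and s or p and not F and F
s and s or p and not p and F
s and s or p and not p and ( E )
s and s or p and not p and ( T )
s and s or p and not p and ( F )
s and s or p and not p and ( q )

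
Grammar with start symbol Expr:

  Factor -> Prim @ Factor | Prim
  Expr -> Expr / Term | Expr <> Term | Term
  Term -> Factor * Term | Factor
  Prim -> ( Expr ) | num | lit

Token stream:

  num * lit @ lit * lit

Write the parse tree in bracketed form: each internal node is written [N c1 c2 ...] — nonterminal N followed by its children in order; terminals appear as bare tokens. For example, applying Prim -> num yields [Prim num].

[Expr [Term [Factor [Prim num]] * [Term [Factor [Prim lit] @ [Factor [Prim lit]]] * [Term [Factor [Prim lit]]]]]]

Expr
Term
Factor * Term
Prim * Term
num * Term
num * Factor * Term
num * Prim @ Factor * Term
num * lit @ Factor * Term
num * lit @ Prim * Term
num * lit @ lit * Term
num * lit @ lit * Factor
num * lit @ lit * Prim
num * lit @ lit * lit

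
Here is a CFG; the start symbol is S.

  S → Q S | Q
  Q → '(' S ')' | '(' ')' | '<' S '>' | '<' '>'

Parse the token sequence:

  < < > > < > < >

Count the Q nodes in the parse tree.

[S [Q < [S [Q < >]] >] [S [Q < >] [S [Q < >]]]]

4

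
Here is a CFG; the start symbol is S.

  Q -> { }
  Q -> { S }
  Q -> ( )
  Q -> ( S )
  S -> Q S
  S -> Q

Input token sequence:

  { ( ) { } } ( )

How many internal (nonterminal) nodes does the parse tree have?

[S [Q { [S [Q ( )] [S [Q { }]]] }] [S [Q ( )]]]

8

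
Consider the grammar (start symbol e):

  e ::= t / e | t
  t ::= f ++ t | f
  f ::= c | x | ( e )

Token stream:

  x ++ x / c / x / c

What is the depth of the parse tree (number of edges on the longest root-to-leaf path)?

[e [t [f x] ++ [t [f x]]] / [e [t [f c]] / [e [t [f x]] / [e [t [f c]]]]]]

6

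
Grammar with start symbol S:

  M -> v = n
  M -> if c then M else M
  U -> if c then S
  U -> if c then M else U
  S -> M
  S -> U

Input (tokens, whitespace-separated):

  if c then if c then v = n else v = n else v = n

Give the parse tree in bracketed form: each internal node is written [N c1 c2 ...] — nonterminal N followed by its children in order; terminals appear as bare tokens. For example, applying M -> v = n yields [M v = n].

[S [M if c then [M if c then [M v = n] else [M v = n]] else [M v = n]]]

S
M
if c then M else M
if c then if c then M else M else M
if c then if c then v = n else M else M
if c then if c then v = n else v = n else M
if c then if c then v = n else v = n else v = n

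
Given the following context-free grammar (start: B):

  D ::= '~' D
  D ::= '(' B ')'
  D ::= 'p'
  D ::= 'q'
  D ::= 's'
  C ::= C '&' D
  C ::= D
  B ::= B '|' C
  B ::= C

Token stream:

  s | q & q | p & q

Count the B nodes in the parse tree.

3

[B [B [B [C [D s]]] | [C [C [D q]] & [D q]]] | [C [C [D p]] & [D q]]]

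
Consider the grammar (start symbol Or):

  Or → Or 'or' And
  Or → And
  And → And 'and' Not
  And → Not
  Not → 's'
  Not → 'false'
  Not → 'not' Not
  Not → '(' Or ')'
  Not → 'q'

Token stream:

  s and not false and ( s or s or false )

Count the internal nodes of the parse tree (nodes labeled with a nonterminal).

17

[Or [And [And [And [Not s]] and [Not not [Not false]]] and [Not ( [Or [Or [Or [And [Not s]]] or [And [Not s]]] or [And [Not false]]] )]]]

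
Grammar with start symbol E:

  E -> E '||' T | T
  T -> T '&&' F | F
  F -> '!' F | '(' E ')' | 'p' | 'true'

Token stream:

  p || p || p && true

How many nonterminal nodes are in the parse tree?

[E [E [E [T [F p]]] || [T [F p]]] || [T [T [F p]] && [F true]]]

11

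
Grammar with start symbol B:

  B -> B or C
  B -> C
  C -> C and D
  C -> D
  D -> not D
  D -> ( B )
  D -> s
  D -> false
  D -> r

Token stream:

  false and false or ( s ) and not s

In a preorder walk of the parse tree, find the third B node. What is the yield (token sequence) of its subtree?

s

[B [B [C [C [D false]] and [D false]]] or [C [C [D ( [B [C [D s]]] )]] and [D not [D s]]]]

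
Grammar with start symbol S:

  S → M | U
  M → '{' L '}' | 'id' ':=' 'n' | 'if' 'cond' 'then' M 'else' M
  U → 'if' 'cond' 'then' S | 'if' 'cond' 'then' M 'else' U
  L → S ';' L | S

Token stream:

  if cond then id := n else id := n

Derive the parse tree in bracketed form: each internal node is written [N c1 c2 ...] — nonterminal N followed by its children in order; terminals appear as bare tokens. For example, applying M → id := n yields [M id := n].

S
M
if cond then M else M
if cond then id := n else M
if cond then id := n else id := n

[S [M if cond then [M id := n] else [M id := n]]]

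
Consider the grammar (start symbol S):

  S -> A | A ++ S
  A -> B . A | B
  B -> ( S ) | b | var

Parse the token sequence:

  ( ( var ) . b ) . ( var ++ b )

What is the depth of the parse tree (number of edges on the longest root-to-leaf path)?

9

[S [A [B ( [S [A [B ( [S [A [B var]]] )] . [A [B b]]]] )] . [A [B ( [S [A [B var]] ++ [S [A [B b]]]] )]]]]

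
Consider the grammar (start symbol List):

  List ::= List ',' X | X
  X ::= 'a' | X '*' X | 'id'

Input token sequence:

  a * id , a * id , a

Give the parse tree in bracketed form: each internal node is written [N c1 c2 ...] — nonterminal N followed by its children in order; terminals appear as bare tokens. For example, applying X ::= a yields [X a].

[List [List [List [X [X a] * [X id]]] , [X [X a] * [X id]]] , [X a]]

List
List , X
List , X , X
X , X , X
X * X , X , X
a * X , X , X
a * id , X , X
a * id , X * X , X
a * id , a * X , X
a * id , a * id , X
a * id , a * id , a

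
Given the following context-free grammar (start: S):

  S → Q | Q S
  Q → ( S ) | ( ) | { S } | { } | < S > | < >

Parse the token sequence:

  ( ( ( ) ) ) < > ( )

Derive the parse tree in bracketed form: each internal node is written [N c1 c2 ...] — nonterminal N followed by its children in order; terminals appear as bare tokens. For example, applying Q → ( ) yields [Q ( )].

S
Q S
( S ) S
( Q ) S
( ( S ) ) S
( ( Q ) ) S
( ( ( ) ) ) S
( ( ( ) ) ) Q S
( ( ( ) ) ) < > S
( ( ( ) ) ) < > Q
( ( ( ) ) ) < > ( )

[S [Q ( [S [Q ( [S [Q ( )]] )]] )] [S [Q < >] [S [Q ( )]]]]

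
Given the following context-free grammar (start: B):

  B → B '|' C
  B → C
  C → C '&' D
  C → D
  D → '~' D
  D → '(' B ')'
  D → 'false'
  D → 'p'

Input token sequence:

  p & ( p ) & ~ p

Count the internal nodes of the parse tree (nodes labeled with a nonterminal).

11

[B [C [C [C [D p]] & [D ( [B [C [D p]]] )]] & [D ~ [D p]]]]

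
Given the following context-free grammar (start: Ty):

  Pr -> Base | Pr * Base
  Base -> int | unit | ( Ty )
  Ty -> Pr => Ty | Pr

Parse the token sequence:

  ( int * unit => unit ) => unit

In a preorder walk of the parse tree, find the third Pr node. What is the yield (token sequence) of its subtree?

[Ty [Pr [Base ( [Ty [Pr [Pr [Base int]] * [Base unit]] => [Ty [Pr [Base unit]]]] )]] => [Ty [Pr [Base unit]]]]

int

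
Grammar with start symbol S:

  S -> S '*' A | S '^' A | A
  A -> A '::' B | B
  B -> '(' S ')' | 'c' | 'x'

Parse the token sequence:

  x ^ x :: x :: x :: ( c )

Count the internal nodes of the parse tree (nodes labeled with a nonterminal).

15

[S [S [A [B x]]] ^ [A [A [A [A [B x]] :: [B x]] :: [B x]] :: [B ( [S [A [B c]]] )]]]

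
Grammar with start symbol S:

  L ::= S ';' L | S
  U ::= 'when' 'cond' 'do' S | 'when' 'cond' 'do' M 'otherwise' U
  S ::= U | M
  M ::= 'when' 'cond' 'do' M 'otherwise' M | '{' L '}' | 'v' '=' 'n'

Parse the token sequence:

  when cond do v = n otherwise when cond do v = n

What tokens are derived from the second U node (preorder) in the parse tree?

[S [U when cond do [M v = n] otherwise [U when cond do [S [M v = n]]]]]

when cond do v = n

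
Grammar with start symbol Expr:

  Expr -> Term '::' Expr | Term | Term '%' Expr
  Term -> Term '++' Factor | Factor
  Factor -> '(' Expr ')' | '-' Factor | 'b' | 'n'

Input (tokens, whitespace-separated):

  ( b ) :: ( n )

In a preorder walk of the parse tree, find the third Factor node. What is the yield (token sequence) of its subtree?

[Expr [Term [Factor ( [Expr [Term [Factor b]]] )]] :: [Expr [Term [Factor ( [Expr [Term [Factor n]]] )]]]]

( n )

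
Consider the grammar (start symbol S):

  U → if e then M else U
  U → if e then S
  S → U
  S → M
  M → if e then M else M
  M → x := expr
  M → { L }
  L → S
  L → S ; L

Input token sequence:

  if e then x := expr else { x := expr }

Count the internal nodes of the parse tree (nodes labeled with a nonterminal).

7

[S [M if e then [M x := expr] else [M { [L [S [M x := expr]]] }]]]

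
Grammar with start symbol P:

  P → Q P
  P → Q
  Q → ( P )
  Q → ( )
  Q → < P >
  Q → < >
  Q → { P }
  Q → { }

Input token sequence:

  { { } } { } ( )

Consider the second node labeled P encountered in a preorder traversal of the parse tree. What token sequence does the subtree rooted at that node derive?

{ }

[P [Q { [P [Q { }]] }] [P [Q { }] [P [Q ( )]]]]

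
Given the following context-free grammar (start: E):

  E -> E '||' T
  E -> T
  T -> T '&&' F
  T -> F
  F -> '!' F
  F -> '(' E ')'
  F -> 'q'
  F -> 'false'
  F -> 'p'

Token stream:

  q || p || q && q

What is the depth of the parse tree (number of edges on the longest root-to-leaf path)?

5

[E [E [E [T [F q]]] || [T [F p]]] || [T [T [F q]] && [F q]]]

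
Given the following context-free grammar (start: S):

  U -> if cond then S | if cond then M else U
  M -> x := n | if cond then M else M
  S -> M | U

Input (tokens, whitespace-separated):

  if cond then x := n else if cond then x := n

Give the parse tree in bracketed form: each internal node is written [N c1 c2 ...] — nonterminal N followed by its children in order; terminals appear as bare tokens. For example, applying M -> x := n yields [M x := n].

[S [U if cond then [M x := n] else [U if cond then [S [M x := n]]]]]

S
U
if cond then M else U
if cond then x := n else U
if cond then x := n else if cond then S
if cond then x := n else if cond then M
if cond then x := n else if cond then x := n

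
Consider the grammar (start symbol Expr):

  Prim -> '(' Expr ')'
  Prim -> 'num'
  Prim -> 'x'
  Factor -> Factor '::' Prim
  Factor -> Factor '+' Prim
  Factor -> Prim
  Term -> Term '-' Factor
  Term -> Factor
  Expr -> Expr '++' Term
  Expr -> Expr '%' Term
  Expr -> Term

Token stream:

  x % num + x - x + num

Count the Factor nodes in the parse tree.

5

[Expr [Expr [Term [Factor [Prim x]]]] % [Term [Term [Factor [Factor [Prim num]] + [Prim x]]] - [Factor [Factor [Prim x]] + [Prim num]]]]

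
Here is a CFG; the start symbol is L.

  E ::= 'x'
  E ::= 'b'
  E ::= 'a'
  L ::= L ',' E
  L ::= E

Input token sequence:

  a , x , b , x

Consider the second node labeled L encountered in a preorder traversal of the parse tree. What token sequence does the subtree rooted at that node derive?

[L [L [L [L [E a]] , [E x]] , [E b]] , [E x]]

a , x , b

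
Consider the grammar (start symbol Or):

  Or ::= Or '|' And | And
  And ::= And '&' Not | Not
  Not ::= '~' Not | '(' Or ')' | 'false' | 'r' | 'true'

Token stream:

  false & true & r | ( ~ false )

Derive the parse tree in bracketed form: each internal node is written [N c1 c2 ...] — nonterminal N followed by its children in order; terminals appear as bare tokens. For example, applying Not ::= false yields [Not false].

[Or [Or [And [And [And [Not false]] & [Not true]] & [Not r]]] | [And [Not ( [Or [And [Not ~ [Not false]]]] )]]]

Or
Or | And
And | And
And & Not | And
And & Not & Not | And
Not & Not & Not | And
false & Not & Not | And
false & true & Not | And
false & true & r | And
false & true & r | Not
false & true & r | ( Or )
false & true & r | ( And )
false & true & r | ( Not )
false & true & r | ( ~ Not )
false & true & r | ( ~ false )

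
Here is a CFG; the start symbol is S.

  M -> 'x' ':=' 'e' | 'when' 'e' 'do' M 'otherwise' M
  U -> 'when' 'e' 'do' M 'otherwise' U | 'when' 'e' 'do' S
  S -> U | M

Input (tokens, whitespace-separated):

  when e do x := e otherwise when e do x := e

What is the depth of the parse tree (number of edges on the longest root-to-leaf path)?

5

[S [U when e do [M x := e] otherwise [U when e do [S [M x := e]]]]]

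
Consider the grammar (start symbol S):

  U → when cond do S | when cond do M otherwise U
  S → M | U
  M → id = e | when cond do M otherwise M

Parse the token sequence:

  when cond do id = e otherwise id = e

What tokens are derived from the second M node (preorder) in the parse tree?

id = e

[S [M when cond do [M id = e] otherwise [M id = e]]]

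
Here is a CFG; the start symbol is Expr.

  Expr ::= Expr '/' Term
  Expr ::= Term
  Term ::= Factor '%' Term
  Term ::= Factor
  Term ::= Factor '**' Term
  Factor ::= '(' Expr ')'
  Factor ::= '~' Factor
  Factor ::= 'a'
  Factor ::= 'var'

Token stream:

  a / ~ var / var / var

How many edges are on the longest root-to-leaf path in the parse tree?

6

[Expr [Expr [Expr [Expr [Term [Factor a]]] / [Term [Factor ~ [Factor var]]]] / [Term [Factor var]]] / [Term [Factor var]]]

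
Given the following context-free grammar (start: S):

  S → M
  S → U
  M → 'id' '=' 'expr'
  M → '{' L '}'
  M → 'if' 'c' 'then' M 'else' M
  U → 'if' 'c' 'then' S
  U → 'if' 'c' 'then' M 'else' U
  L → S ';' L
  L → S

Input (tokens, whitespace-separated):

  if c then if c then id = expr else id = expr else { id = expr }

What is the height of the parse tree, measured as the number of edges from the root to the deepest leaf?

[S [M if c then [M if c then [M id = expr] else [M id = expr]] else [M { [L [S [M id = expr]]] }]]]

6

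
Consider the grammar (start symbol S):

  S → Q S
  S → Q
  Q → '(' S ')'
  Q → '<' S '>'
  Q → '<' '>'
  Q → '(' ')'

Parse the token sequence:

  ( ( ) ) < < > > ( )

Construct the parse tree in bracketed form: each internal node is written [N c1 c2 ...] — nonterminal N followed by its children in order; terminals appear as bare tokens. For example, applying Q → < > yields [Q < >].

[S [Q ( [S [Q ( )]] )] [S [Q < [S [Q < >]] >] [S [Q ( )]]]]

S
Q S
( S ) S
( Q ) S
( ( ) ) S
( ( ) ) Q S
( ( ) ) < S > S
( ( ) ) < Q > S
( ( ) ) < < > > S
( ( ) ) < < > > Q
( ( ) ) < < > > ( )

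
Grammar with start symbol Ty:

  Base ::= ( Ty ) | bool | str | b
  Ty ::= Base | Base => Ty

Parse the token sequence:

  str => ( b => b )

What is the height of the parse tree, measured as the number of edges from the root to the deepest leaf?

[Ty [Base str] => [Ty [Base ( [Ty [Base b] => [Ty [Base b]]] )]]]

6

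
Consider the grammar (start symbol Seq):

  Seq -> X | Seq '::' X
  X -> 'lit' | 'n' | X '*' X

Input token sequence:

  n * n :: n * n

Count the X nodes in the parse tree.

[Seq [Seq [X [X n] * [X n]]] :: [X [X n] * [X n]]]

6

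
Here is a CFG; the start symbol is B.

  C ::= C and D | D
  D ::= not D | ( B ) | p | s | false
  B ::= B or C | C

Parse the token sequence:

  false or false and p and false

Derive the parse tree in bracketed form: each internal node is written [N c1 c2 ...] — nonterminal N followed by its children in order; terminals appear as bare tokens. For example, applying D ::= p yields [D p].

B
B or C
C or C
D or C
false or C
false or C and D
false or C and D and D
false or D and D and D
false or false and D and D
false or false and p and D
false or false and p and false

[B [B [C [D false]]] or [C [C [C [D false]] and [D p]] and [D false]]]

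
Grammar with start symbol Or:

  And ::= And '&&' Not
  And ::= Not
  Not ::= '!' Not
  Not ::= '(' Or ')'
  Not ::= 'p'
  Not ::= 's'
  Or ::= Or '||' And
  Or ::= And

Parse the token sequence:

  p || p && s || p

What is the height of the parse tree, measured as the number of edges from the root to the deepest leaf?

[Or [Or [Or [And [Not p]]] || [And [And [Not p]] && [Not s]]] || [And [Not p]]]

5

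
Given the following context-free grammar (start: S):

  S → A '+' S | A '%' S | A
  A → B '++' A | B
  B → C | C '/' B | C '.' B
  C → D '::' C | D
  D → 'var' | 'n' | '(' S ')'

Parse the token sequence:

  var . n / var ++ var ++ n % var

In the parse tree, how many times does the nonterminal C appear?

6

[S [A [B [C [D var]] . [B [C [D n]] / [B [C [D var]]]]] ++ [A [B [C [D var]]] ++ [A [B [C [D n]]]]]] % [S [A [B [C [D var]]]]]]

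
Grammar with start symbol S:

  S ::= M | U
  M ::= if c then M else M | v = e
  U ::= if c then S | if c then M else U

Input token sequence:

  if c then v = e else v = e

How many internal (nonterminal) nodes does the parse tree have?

[S [M if c then [M v = e] else [M v = e]]]

4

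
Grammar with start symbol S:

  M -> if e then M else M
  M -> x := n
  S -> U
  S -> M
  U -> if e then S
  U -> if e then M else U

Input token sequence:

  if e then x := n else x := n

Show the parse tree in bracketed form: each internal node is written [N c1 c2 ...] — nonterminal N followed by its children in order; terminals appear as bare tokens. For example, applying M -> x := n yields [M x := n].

S
M
if e then M else M
if e then x := n else M
if e then x := n else x := n

[S [M if e then [M x := n] else [M x := n]]]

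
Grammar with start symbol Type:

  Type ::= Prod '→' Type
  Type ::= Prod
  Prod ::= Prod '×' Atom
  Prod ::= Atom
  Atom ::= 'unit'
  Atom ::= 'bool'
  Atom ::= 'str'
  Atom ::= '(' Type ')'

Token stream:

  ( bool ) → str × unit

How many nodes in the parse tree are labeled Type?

[Type [Prod [Atom ( [Type [Prod [Atom bool]]] )]] → [Type [Prod [Prod [Atom str]] × [Atom unit]]]]

3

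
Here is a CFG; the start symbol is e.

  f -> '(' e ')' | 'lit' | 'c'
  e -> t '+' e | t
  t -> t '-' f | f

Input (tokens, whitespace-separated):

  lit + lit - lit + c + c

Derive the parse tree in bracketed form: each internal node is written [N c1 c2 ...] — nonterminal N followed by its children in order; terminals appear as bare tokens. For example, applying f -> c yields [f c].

e
t + e
f + e
lit + e
lit + t + e
lit + t - f + e
lit + f - f + e
lit + lit - f + e
lit + lit - lit + e
lit + lit - lit + t + e
lit + lit - lit + f + e
lit + lit - lit + c + e
lit + lit - lit + c + t
lit + lit - lit + c + f
lit + lit - lit + c + c

[e [t [f lit]] + [e [t [t [f lit]] - [f lit]] + [e [t [f c]] + [e [t [f c]]]]]]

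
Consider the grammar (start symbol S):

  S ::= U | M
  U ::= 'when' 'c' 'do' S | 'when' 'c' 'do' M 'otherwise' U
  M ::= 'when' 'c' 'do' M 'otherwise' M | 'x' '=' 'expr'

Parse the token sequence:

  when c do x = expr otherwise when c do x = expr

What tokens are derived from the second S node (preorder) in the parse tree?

[S [U when c do [M x = expr] otherwise [U when c do [S [M x = expr]]]]]

x = expr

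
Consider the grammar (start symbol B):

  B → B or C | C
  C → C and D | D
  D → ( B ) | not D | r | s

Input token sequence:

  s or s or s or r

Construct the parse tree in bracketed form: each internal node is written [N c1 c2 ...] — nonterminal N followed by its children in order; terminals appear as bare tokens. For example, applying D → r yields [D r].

[B [B [B [B [C [D s]]] or [C [D s]]] or [C [D s]]] or [C [D r]]]

B
B or C
B or C or C
B or C or C or C
C or C or C or C
D or C or C or C
s or C or C or C
s or D or C or C
s or s or C or C
s or s or D or C
s or s or s or C
s or s or s or D
s or s or s or r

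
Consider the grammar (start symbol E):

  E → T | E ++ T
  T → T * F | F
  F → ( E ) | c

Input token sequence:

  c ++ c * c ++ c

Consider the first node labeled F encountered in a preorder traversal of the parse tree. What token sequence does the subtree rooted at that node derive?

c

[E [E [E [T [F c]]] ++ [T [T [F c]] * [F c]]] ++ [T [F c]]]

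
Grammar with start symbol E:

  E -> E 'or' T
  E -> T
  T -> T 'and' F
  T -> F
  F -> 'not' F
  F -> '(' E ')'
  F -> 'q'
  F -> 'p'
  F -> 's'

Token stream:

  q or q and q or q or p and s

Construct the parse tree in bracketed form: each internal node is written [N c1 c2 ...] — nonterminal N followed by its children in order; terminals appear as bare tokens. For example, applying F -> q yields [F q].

[E [E [E [E [T [F q]]] or [T [T [F q]] and [F q]]] or [T [F q]]] or [T [T [F p]] and [F s]]]

E
E or T
E or T or T
E or T or T or T
T or T or T or T
F or T or T or T
q or T or T or T
q or T and F or T or T
q or F and F or T or T
q or q and F or T or T
q or q and q or T or T
q or q and q or F or T
q or q and q or q or T
q or q and q or q or T and F
q or q and q or q or F and F
q or q and q or q or p and F
q or q and q or q or p and s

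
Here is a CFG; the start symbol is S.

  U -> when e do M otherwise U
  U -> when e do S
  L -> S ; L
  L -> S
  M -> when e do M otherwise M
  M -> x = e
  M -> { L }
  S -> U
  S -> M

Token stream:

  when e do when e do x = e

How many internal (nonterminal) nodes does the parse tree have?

6

[S [U when e do [S [U when e do [S [M x = e]]]]]]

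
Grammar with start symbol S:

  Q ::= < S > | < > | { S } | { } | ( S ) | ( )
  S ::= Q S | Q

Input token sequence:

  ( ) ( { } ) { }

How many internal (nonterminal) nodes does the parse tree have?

[S [Q ( )] [S [Q ( [S [Q { }]] )] [S [Q { }]]]]

8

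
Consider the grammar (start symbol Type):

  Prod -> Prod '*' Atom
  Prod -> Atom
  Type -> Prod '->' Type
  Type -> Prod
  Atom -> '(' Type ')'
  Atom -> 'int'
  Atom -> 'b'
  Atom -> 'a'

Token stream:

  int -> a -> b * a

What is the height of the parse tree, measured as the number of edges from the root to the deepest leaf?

[Type [Prod [Atom int]] -> [Type [Prod [Atom a]] -> [Type [Prod [Prod [Atom b]] * [Atom a]]]]]

6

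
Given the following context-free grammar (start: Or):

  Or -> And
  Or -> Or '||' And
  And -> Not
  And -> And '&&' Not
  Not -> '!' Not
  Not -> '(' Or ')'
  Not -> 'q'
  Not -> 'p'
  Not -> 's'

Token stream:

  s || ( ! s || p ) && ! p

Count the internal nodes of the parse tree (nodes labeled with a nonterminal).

[Or [Or [And [Not s]]] || [And [And [Not ( [Or [Or [And [Not ! [Not s]]]] || [And [Not p]]] )]] && [Not ! [Not p]]]]

16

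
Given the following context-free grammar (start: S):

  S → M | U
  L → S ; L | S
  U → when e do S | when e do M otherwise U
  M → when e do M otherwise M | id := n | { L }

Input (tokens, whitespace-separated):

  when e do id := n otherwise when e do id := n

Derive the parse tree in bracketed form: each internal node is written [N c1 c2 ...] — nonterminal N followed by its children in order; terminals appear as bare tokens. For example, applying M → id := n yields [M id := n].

[S [U when e do [M id := n] otherwise [U when e do [S [M id := n]]]]]

S
U
when e do M otherwise U
when e do id := n otherwise U
when e do id := n otherwise when e do S
when e do id := n otherwise when e do M
when e do id := n otherwise when e do id := n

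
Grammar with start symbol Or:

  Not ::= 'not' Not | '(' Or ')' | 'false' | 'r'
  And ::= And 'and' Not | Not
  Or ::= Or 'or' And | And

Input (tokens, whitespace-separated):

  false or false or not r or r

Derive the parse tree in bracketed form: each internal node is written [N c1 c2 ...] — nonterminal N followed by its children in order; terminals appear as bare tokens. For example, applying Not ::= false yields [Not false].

[Or [Or [Or [Or [And [Not false]]] or [And [Not false]]] or [And [Not not [Not r]]]] or [And [Not r]]]

Or
Or or And
Or or And or And
Or or And or And or And
And or And or And or And
Not or And or And or And
false or And or And or And
false or Not or And or And
false or false or And or And
false or false or Not or And
false or false or not Not or And
false or false or not r or And
false or false or not r or Not
false or false or not r or r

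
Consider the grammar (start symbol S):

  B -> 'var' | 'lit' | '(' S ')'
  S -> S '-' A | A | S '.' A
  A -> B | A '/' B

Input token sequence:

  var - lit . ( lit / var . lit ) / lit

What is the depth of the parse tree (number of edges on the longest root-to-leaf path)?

9

[S [S [S [A [B var]]] - [A [B lit]]] . [A [A [B ( [S [S [A [A [B lit]] / [B var]]] . [A [B lit]]] )]] / [B lit]]]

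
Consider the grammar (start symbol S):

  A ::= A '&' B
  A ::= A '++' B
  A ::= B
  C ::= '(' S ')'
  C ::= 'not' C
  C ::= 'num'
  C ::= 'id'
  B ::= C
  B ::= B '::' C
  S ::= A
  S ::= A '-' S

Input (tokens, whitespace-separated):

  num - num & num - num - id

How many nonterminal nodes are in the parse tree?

19

[S [A [B [C num]]] - [S [A [A [B [C num]]] & [B [C num]]] - [S [A [B [C num]]] - [S [A [B [C id]]]]]]]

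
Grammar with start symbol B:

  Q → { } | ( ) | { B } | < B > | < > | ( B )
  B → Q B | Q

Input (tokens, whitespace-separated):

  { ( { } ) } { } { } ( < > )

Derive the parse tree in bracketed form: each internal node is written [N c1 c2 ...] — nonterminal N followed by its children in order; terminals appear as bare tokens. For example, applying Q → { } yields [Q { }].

B
Q B
{ B } B
{ Q } B
{ ( B ) } B
{ ( Q ) } B
{ ( { } ) } B
{ ( { } ) } Q B
{ ( { } ) } { } B
{ ( { } ) } { } Q B
{ ( { } ) } { } { } B
{ ( { } ) } { } { } Q
{ ( { } ) } { } { } ( B )
{ ( { } ) } { } { } ( Q )
{ ( { } ) } { } { } ( < > )

[B [Q { [B [Q ( [B [Q { }]] )]] }] [B [Q { }] [B [Q { }] [B [Q ( [B [Q < >]] )]]]]]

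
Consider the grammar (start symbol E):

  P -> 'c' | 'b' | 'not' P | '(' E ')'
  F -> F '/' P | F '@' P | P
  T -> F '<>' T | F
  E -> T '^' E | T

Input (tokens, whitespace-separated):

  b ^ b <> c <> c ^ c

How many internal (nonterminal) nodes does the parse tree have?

[E [T [F [P b]]] ^ [E [T [F [P b]] <> [T [F [P c]] <> [T [F [P c]]]]] ^ [E [T [F [P c]]]]]]

18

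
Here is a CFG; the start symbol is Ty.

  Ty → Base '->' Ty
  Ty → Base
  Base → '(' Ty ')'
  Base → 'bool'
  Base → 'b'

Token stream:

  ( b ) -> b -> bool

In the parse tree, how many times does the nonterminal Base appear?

4

[Ty [Base ( [Ty [Base b]] )] -> [Ty [Base b] -> [Ty [Base bool]]]]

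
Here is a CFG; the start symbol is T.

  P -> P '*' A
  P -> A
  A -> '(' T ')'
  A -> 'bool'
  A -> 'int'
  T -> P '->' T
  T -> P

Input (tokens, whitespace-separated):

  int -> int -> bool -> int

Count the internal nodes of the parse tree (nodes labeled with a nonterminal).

[T [P [A int]] -> [T [P [A int]] -> [T [P [A bool]] -> [T [P [A int]]]]]]

12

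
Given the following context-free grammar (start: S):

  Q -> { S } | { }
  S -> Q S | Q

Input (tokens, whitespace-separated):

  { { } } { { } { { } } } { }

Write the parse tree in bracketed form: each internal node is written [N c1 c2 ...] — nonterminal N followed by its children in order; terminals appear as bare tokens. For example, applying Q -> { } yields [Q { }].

[S [Q { [S [Q { }]] }] [S [Q { [S [Q { }] [S [Q { [S [Q { }]] }]]] }] [S [Q { }]]]]

S
Q S
{ S } S
{ Q } S
{ { } } S
{ { } } Q S
{ { } } { S } S
{ { } } { Q S } S
{ { } } { { } S } S
{ { } } { { } Q } S
{ { } } { { } { S } } S
{ { } } { { } { Q } } S
{ { } } { { } { { } } } S
{ { } } { { } { { } } } Q
{ { } } { { } { { } } } { }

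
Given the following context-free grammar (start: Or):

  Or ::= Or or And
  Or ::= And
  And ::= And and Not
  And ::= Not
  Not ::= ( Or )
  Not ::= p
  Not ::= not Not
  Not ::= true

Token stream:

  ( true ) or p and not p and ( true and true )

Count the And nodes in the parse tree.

[Or [Or [And [Not ( [Or [And [Not true]]] )]]] or [And [And [And [Not p]] and [Not not [Not p]]] and [Not ( [Or [And [And [Not true]] and [Not true]]] )]]]

7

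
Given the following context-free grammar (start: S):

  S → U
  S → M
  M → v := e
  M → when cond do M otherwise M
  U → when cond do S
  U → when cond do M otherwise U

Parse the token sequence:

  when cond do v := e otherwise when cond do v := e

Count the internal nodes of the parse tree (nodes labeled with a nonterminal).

6

[S [U when cond do [M v := e] otherwise [U when cond do [S [M v := e]]]]]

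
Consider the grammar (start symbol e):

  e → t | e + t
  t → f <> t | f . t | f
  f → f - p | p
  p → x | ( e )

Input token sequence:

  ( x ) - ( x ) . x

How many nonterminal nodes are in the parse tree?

[e [t [f [f [p ( [e [t [f [p x]]]] )]] - [p ( [e [t [f [p x]]]] )]] . [t [f [p x]]]]]

17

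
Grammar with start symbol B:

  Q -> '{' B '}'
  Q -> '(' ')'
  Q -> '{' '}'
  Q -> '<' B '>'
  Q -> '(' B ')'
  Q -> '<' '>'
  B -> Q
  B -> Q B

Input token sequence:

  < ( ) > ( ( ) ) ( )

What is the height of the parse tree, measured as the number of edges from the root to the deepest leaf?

[B [Q < [B [Q ( )]] >] [B [Q ( [B [Q ( )]] )] [B [Q ( )]]]]

5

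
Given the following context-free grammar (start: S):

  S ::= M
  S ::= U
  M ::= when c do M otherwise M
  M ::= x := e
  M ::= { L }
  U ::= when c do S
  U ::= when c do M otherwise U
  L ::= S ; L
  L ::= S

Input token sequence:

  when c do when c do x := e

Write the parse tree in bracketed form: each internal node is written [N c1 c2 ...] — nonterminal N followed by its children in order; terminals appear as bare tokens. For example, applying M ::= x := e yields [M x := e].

[S [U when c do [S [U when c do [S [M x := e]]]]]]

S
U
when c do S
when c do U
when c do when c do S
when c do when c do M
when c do when c do x := e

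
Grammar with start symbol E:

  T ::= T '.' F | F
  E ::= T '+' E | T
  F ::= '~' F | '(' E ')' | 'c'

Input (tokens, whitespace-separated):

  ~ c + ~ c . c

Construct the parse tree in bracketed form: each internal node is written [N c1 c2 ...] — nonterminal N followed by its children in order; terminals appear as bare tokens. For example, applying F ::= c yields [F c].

E
T + E
F + E
~ F + E
~ c + E
~ c + T
~ c + T . F
~ c + F . F
~ c + ~ F . F
~ c + ~ c . F
~ c + ~ c . c

[E [T [F ~ [F c]]] + [E [T [T [F ~ [F c]]] . [F c]]]]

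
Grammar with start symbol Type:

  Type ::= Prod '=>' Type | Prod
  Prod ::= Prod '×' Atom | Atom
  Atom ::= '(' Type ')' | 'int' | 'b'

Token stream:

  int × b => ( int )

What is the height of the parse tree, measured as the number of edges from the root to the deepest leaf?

[Type [Prod [Prod [Atom int]] × [Atom b]] => [Type [Prod [Atom ( [Type [Prod [Atom int]]] )]]]]

7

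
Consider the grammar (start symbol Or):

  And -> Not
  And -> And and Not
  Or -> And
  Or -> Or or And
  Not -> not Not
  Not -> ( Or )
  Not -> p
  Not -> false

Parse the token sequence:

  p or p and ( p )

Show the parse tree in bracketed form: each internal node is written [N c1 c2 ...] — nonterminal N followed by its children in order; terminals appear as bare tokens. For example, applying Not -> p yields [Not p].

[Or [Or [And [Not p]]] or [And [And [Not p]] and [Not ( [Or [And [Not p]]] )]]]

Or
Or or And
And or And
Not or And
p or And
p or And and Not
p or Not and Not
p or p and Not
p or p and ( Or )
p or p and ( And )
p or p and ( Not )
p or p and ( p )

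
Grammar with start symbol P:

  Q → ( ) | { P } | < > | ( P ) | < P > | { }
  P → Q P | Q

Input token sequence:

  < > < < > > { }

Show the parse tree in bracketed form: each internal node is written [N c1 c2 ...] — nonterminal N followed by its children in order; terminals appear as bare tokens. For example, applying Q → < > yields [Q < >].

P
Q P
< > P
< > Q P
< > < P > P
< > < Q > P
< > < < > > P
< > < < > > Q
< > < < > > { }

[P [Q < >] [P [Q < [P [Q < >]] >] [P [Q { }]]]]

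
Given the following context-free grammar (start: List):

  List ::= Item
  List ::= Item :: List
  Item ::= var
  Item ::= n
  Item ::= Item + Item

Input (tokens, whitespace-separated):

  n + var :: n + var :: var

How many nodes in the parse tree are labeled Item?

7

[List [Item [Item n] + [Item var]] :: [List [Item [Item n] + [Item var]] :: [List [Item var]]]]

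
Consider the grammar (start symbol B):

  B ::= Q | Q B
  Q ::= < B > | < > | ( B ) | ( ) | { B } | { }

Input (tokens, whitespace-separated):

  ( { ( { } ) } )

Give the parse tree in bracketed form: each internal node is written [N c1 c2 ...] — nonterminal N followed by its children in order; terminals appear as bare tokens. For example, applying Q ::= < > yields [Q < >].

[B [Q ( [B [Q { [B [Q ( [B [Q { }]] )]] }]] )]]

B
Q
( B )
( Q )
( { B } )
( { Q } )
( { ( B ) } )
( { ( Q ) } )
( { ( { } ) } )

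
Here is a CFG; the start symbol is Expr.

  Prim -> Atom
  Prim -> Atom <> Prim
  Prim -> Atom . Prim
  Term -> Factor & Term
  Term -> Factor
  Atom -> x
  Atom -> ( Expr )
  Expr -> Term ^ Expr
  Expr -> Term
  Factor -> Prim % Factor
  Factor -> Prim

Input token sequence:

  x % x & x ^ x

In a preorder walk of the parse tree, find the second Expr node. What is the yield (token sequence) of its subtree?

[Expr [Term [Factor [Prim [Atom x]] % [Factor [Prim [Atom x]]]] & [Term [Factor [Prim [Atom x]]]]] ^ [Expr [Term [Factor [Prim [Atom x]]]]]]

x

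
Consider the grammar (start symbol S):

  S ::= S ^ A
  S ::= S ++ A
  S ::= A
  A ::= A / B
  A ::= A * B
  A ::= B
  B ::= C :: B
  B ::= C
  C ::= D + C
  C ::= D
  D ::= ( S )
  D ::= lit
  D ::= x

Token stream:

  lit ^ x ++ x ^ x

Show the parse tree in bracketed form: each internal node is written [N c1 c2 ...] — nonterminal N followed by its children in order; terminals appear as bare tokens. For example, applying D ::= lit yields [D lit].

S
S ^ A
S ++ A ^ A
S ^ A ++ A ^ A
A ^ A ++ A ^ A
B ^ A ++ A ^ A
C ^ A ++ A ^ A
D ^ A ++ A ^ A
lit ^ A ++ A ^ A
lit ^ B ++ A ^ A
lit ^ C ++ A ^ A
lit ^ D ++ A ^ A
lit ^ x ++ A ^ A
lit ^ x ++ B ^ A
lit ^ x ++ C ^ A
lit ^ x ++ D ^ A
lit ^ x ++ x ^ A
lit ^ x ++ x ^ B
lit ^ x ++ x ^ C
lit ^ x ++ x ^ D
lit ^ x ++ x ^ x

[S [S [S [S [A [B [C [D lit]]]]] ^ [A [B [C [D x]]]]] ++ [A [B [C [D x]]]]] ^ [A [B [C [D x]]]]]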